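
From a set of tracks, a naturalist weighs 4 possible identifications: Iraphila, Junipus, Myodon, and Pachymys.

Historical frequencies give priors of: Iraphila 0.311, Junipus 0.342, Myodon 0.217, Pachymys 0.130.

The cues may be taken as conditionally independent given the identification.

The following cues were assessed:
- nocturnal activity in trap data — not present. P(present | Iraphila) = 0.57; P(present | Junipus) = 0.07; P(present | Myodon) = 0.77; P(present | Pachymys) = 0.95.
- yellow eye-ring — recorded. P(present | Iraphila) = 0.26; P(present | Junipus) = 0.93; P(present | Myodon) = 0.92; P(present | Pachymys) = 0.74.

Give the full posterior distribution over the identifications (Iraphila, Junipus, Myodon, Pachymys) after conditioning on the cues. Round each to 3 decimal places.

0.091, 0.776, 0.120, 0.013

For each hypothesis, the unnormalized posterior weight is prior × product of the cue likelihoods (using 1 − P(present | H) for each absent cue):
  Iraphila: 0.311 × (1 − 0.57) × 0.26 = 0.03477
  Junipus: 0.342 × (1 − 0.07) × 0.93 = 0.2958
  Myodon: 0.217 × (1 − 0.77) × 0.92 = 0.045917
  Pachymys: 0.130 × (1 − 0.95) × 0.74 = 0.00481
Marginal likelihood of the evidence = 0.38129.
P(Iraphila | evidence) = 0.03477 / 0.38129 ≈ 0.091
P(Junipus | evidence) = 0.2958 / 0.38129 ≈ 0.776
P(Myodon | evidence) = 0.045917 / 0.38129 ≈ 0.120
P(Pachymys | evidence) = 0.00481 / 0.38129 ≈ 0.013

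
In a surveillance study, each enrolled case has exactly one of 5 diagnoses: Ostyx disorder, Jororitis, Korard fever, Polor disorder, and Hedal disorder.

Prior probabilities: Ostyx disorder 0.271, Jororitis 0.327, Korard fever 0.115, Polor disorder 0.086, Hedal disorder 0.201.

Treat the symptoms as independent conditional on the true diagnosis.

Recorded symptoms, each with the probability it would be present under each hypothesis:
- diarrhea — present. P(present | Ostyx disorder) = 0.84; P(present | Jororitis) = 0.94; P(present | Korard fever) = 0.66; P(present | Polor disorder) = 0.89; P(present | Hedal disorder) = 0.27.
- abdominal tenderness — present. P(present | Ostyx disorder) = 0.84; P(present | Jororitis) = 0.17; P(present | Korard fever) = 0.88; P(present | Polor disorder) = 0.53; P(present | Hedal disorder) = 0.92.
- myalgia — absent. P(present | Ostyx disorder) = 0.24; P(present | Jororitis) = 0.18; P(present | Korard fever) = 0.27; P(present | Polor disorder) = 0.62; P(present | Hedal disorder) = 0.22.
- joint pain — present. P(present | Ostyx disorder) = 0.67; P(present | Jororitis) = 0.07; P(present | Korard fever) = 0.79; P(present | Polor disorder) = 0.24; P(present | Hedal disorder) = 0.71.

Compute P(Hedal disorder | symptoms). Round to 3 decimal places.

0.162

By Bayes' rule with conditional independence, the unnormalized weight for each hypothesis is prior × ∏ likelihoods (using 1 − P(present | H) for each absent symptom):
  Ostyx disorder: 0.271 × 0.84 × 0.84 × (1 − 0.24) × 0.67 = 0.097368
  Jororitis: 0.327 × 0.94 × 0.17 × (1 − 0.18) × 0.07 = 0.0029994
  Korard fever: 0.115 × 0.66 × 0.88 × (1 − 0.27) × 0.79 = 0.038519
  Polor disorder: 0.086 × 0.89 × 0.53 × (1 − 0.62) × 0.24 = 0.0036996
  Hedal disorder: 0.201 × 0.27 × 0.92 × (1 − 0.22) × 0.71 = 0.02765
Marginal likelihood of the evidence = 0.17024.
P(Hedal disorder | evidence) = 0.02765 / 0.17024 ≈ 0.162.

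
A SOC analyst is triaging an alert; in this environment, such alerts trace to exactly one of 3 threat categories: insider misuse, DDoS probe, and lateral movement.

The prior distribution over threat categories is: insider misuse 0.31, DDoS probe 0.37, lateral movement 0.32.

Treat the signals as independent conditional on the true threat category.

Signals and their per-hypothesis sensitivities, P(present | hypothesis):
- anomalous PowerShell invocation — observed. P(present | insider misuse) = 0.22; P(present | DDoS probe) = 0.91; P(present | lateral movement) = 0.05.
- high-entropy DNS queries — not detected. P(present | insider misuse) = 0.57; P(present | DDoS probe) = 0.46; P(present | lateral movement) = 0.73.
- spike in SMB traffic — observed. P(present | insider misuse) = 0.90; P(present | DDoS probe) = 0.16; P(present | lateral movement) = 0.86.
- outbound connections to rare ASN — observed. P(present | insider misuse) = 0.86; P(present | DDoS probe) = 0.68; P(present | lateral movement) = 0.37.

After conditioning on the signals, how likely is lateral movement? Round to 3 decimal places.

For each hypothesis, the unnormalized posterior weight is prior × product of the signal likelihoods (using 1 − P(present | H) for each absent signal):
  insider misuse: 0.31 × 0.22 × (1 − 0.57) × 0.90 × 0.86 = 0.022698
  DDoS probe: 0.37 × 0.91 × (1 − 0.46) × 0.16 × 0.68 = 0.019782
  lateral movement: 0.32 × 0.05 × (1 − 0.73) × 0.86 × 0.37 = 0.0013746
The unnormalized weights sum to 0.043855.
P(lateral movement | evidence) = 0.0013746 / 0.043855 ≈ 0.031.

0.031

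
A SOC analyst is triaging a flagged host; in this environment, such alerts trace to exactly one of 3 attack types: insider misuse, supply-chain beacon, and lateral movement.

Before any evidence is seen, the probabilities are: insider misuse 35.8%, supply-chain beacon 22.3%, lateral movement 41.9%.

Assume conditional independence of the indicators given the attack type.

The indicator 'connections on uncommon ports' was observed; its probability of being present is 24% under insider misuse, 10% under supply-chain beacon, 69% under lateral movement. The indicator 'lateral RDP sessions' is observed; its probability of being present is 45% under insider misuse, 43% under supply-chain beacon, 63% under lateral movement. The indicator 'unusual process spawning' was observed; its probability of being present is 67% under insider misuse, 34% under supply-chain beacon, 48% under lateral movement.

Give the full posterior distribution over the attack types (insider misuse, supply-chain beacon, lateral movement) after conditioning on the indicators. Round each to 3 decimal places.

0.222, 0.028, 0.750

For each hypothesis, the unnormalized posterior weight is prior × product of the indicator likelihoods:
  insider misuse: 0.358 × 0.24 × 0.45 × 0.67 = 0.025905
  supply-chain beacon: 0.223 × 0.10 × 0.43 × 0.34 = 0.0032603
  lateral movement: 0.419 × 0.69 × 0.63 × 0.48 = 0.087427
Normalizing constant Z = 0.025905 + 0.0032603 + 0.087427 = 0.11659.
P(insider misuse | evidence) = 0.025905 / 0.11659 ≈ 0.222
P(supply-chain beacon | evidence) = 0.0032603 / 0.11659 ≈ 0.028
P(lateral movement | evidence) = 0.087427 / 0.11659 ≈ 0.750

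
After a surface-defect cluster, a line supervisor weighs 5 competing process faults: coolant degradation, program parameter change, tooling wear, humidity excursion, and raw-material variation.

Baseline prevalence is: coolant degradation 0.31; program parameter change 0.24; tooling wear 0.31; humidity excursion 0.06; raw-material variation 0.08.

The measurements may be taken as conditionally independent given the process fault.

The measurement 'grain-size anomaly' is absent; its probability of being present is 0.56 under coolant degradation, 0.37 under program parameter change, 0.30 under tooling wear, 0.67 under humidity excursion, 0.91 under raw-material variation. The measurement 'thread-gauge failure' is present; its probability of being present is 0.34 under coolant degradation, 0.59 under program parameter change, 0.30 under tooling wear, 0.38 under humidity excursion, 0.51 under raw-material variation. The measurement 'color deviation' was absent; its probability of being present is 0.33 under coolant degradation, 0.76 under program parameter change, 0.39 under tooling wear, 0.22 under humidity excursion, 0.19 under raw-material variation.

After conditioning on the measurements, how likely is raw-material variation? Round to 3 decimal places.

0.029

By Bayes' rule with conditional independence, the unnormalized weight for each hypothesis is prior × ∏ likelihoods (using 1 − P(present | H) for each absent measurement):
  coolant degradation: 0.31 × (1 − 0.56) × 0.34 × (1 − 0.33) = 0.031072
  program parameter change: 0.24 × (1 − 0.37) × 0.59 × (1 − 0.76) = 0.02141
  tooling wear: 0.31 × (1 − 0.30) × 0.30 × (1 − 0.39) = 0.039711
  humidity excursion: 0.06 × (1 − 0.67) × 0.38 × (1 − 0.22) = 0.0058687
  raw-material variation: 0.08 × (1 − 0.91) × 0.51 × (1 − 0.19) = 0.0029743
The unnormalized weights sum to 0.10104.
P(raw-material variation | evidence) = 0.0029743 / 0.10104 ≈ 0.029.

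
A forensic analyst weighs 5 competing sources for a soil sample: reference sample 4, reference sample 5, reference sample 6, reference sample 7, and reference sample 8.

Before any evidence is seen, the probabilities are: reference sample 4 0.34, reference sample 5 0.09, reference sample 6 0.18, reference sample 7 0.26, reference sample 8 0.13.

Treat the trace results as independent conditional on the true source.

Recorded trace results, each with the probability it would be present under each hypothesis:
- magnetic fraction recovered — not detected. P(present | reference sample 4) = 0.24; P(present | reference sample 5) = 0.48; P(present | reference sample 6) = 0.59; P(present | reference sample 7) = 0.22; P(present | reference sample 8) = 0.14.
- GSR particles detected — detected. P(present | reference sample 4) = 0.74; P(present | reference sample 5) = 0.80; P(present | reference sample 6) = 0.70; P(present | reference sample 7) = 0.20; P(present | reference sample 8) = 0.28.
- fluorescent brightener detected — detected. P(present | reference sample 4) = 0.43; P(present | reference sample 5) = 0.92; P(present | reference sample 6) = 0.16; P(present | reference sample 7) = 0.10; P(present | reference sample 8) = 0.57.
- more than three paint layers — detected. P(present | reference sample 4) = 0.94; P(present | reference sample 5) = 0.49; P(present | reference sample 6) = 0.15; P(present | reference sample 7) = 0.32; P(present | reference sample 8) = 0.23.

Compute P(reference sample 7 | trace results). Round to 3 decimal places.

0.013

Multiply each prior by the joint likelihood of the trace result pattern (using 1 − P(present | H) for each absent trace result):
  reference sample 4: 0.34 × (1 − 0.24) × 0.74 × 0.43 × 0.94 = 0.07729
  reference sample 5: 0.09 × (1 − 0.48) × 0.80 × 0.92 × 0.49 = 0.016878
  reference sample 6: 0.18 × (1 − 0.59) × 0.70 × 0.16 × 0.15 = 0.0012398
  reference sample 7: 0.26 × (1 − 0.22) × 0.20 × 0.10 × 0.32 = 0.0012979
  reference sample 8: 0.13 × (1 − 0.14) × 0.28 × 0.57 × 0.23 = 0.004104
Normalizing constant Z = 0.07729 + 0.016878 + 0.0012398 + 0.0012979 + 0.004104 = 0.10081.
P(reference sample 7 | evidence) = 0.0012979 / 0.10081 ≈ 0.013.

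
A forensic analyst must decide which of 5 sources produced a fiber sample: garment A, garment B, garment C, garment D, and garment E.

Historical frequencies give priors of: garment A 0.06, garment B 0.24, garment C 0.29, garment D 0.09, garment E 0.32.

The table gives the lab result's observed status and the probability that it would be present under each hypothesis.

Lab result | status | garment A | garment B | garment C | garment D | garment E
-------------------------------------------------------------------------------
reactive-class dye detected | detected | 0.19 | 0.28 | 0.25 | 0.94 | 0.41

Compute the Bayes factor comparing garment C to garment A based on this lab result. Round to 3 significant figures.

Likelihood of this lab result under each hypothesis:
  garment C: 0.25
  garment A: 0.19
Bayes factor = 0.25 / 0.19 ≈ 1.32

1.32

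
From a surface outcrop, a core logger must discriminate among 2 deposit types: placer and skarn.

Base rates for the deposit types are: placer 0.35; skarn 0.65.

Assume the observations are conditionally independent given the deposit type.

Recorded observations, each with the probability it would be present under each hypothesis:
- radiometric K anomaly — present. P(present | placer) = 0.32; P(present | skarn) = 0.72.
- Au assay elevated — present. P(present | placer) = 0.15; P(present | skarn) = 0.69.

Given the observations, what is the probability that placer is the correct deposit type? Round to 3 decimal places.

0.049

For each hypothesis, the unnormalized posterior weight is prior × product of the observation likelihoods:
  placer: 0.35 × 0.32 × 0.15 = 0.0168
  skarn: 0.65 × 0.72 × 0.69 = 0.32292
The unnormalized weights sum to 0.33972.
P(placer | evidence) = 0.0168 / 0.33972 ≈ 0.049.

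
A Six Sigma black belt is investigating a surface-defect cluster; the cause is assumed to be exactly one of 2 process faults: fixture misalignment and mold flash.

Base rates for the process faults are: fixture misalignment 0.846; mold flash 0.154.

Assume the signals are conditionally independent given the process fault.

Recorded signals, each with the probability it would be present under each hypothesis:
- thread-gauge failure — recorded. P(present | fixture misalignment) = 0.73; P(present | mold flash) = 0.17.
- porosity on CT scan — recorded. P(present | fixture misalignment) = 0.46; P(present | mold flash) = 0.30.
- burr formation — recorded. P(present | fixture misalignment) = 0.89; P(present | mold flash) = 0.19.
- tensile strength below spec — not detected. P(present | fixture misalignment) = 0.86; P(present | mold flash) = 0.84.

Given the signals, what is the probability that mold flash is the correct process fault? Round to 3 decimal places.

Multiply each prior by the joint likelihood of the signal pattern (using 1 − P(present | H) for each absent signal):
  fixture misalignment: 0.846 × 0.73 × 0.46 × 0.89 × (1 − 0.86) = 0.035397
  mold flash: 0.154 × 0.17 × 0.30 × 0.19 × (1 − 0.84) = 0.00023876
Marginal likelihood of the evidence = 0.035636.
P(mold flash | evidence) = 0.00023876 / 0.035636 ≈ 0.007.

0.007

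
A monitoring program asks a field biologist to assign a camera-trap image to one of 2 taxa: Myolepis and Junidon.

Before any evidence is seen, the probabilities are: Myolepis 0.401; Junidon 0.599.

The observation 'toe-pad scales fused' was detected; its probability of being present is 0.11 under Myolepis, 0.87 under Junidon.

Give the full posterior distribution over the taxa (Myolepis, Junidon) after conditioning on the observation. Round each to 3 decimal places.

0.078, 0.922

Multiply each prior by the likelihood of the observation:
  Myolepis: 0.401 × 0.11 = 0.04411
  Junidon: 0.599 × 0.87 = 0.52113
Marginal likelihood of the evidence = 0.56524.
P(Myolepis | evidence) = 0.04411 / 0.56524 ≈ 0.078
P(Junidon | evidence) = 0.52113 / 0.56524 ≈ 0.922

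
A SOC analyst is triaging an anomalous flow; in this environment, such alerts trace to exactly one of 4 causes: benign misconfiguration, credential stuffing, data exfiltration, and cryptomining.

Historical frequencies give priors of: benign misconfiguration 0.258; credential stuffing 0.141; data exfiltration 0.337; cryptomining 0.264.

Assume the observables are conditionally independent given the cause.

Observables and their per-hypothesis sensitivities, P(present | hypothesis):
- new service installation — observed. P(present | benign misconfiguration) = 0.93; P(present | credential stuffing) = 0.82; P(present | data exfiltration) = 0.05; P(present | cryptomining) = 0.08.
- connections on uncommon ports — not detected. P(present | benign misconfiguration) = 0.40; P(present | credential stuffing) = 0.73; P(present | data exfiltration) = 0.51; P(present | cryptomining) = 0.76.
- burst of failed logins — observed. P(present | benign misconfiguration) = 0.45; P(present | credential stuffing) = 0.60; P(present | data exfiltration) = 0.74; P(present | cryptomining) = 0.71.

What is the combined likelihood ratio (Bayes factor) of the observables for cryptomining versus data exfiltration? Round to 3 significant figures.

0.752

Take the product of per-observable likelihoods under each hypothesis (using 1 − P(present | H) for each absent observable), then divide.
  cryptomining: 0.08 × (1 − 0.76) × 0.71 = 0.013632
  data exfiltration: 0.05 × (1 − 0.51) × 0.74 = 0.01813
Bayes factor = 0.013632 / 0.01813 ≈ 0.752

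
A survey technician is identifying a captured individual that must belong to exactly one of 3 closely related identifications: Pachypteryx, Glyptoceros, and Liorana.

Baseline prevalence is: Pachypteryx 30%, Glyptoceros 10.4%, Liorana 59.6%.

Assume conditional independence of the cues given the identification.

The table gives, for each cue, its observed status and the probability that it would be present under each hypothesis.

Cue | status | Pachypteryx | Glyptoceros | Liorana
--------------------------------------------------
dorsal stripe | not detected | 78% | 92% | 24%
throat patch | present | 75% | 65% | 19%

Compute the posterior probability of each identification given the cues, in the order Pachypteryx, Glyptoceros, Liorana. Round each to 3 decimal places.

0.351, 0.038, 0.610

By Bayes' rule with conditional independence, the unnormalized weight for each hypothesis is prior × ∏ likelihoods (using 1 − P(present | H) for each absent cue):
  Pachypteryx: 0.300 × (1 − 0.78) × 0.75 = 0.0495
  Glyptoceros: 0.104 × (1 − 0.92) × 0.65 = 0.005408
  Liorana: 0.596 × (1 − 0.24) × 0.19 = 0.086062
The unnormalized weights sum to 0.14097.
P(Pachypteryx | evidence) = 0.0495 / 0.14097 ≈ 0.351
P(Glyptoceros | evidence) = 0.005408 / 0.14097 ≈ 0.038
P(Liorana | evidence) = 0.086062 / 0.14097 ≈ 0.610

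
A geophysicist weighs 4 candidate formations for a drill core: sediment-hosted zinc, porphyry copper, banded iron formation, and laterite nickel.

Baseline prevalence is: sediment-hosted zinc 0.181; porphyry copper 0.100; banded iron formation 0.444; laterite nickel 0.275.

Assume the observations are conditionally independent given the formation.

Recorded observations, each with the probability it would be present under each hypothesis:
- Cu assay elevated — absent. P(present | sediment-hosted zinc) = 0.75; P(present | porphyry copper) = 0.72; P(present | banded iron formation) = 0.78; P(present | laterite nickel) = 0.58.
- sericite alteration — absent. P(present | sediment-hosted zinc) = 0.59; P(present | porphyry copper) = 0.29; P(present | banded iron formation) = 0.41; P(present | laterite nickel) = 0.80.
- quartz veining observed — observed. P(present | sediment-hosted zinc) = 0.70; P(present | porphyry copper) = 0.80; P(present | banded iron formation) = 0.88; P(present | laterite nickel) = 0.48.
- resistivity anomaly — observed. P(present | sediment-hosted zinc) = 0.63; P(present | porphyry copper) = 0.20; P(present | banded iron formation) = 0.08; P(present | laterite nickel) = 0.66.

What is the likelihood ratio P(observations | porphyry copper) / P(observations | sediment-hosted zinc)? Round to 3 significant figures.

Joint likelihood of the evidence pattern under each hypothesis (using 1 − P(present | H) for each absent observation):
  porphyry copper: (1 − 0.72) × (1 − 0.29) × 0.80 × 0.20 = 0.031808
  sediment-hosted zinc: (1 − 0.75) × (1 − 0.59) × 0.70 × 0.63 = 0.045202
Bayes factor = 0.031808 / 0.045202 ≈ 0.704

0.704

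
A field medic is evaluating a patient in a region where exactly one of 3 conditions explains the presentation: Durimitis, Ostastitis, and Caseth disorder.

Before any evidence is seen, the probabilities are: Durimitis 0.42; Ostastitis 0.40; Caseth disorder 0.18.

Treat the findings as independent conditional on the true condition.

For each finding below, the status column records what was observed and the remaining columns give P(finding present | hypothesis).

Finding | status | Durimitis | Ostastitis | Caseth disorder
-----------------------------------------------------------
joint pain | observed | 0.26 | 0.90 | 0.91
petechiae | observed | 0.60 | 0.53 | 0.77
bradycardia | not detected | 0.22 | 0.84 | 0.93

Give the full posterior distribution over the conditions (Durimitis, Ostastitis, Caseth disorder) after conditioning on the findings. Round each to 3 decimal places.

0.565, 0.337, 0.098

Multiply each prior by the joint likelihood of the evidence pattern (using 1 − P(present | H) for each absent finding):
  Durimitis: 0.42 × 0.26 × 0.60 × (1 − 0.22) = 0.051106
  Ostastitis: 0.40 × 0.90 × 0.53 × (1 − 0.84) = 0.030528
  Caseth disorder: 0.18 × 0.91 × 0.77 × (1 − 0.93) = 0.0088288
Marginal likelihood of the evidence = 0.090462.
P(Durimitis | evidence) = 0.051106 / 0.090462 ≈ 0.565
P(Ostastitis | evidence) = 0.030528 / 0.090462 ≈ 0.337
P(Caseth disorder | evidence) = 0.0088288 / 0.090462 ≈ 0.098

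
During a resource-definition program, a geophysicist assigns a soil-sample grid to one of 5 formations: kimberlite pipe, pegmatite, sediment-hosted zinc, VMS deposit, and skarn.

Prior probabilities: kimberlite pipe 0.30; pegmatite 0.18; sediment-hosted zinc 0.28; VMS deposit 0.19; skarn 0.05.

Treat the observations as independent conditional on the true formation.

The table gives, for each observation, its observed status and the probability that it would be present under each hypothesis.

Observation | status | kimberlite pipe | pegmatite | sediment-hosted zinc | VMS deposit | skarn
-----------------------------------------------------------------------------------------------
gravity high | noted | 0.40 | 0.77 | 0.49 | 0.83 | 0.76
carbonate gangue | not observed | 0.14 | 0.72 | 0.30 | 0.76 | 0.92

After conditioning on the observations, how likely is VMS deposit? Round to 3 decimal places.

For each hypothesis, the unnormalized posterior weight is prior × product of the observation likelihoods (using 1 − P(present | H) for each absent observation):
  kimberlite pipe: 0.30 × 0.40 × (1 − 0.14) = 0.1032
  pegmatite: 0.18 × 0.77 × (1 − 0.72) = 0.038808
  sediment-hosted zinc: 0.28 × 0.49 × (1 − 0.30) = 0.09604
  VMS deposit: 0.19 × 0.83 × (1 − 0.76) = 0.037848
  skarn: 0.05 × 0.76 × (1 − 0.92) = 0.00304
Normalizing constant Z = 0.1032 + 0.038808 + 0.09604 + 0.037848 + 0.00304 = 0.27894.
P(VMS deposit | evidence) = 0.037848 / 0.27894 ≈ 0.136.

0.136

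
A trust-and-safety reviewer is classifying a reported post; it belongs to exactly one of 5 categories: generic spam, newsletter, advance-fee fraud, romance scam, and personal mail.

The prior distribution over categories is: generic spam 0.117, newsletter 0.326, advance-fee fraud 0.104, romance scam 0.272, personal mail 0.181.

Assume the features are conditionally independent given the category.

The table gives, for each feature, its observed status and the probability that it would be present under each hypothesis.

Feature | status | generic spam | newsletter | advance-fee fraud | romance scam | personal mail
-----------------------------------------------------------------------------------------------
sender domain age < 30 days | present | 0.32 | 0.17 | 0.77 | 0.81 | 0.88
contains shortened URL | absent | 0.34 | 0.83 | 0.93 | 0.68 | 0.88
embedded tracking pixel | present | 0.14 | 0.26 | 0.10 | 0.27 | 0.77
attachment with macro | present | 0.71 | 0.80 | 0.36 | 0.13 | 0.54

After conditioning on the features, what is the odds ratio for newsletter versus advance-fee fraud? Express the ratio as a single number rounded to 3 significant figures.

Unnormalized posterior weight (prior times the feature likelihoods) for each of the two hypotheses (using 1 − P(present | H) for each absent feature):
  newsletter: 0.326 × 0.17 × (1 − 0.83) × 0.26 × 0.80 = 0.0019597
  advance-fee fraud: 0.104 × 0.77 × (1 − 0.93) × 0.10 × 0.36 = 0.0002018
Odds(newsletter : advance-fee fraud) = 0.0019597 / 0.0002018 ≈ 9.71.

9.71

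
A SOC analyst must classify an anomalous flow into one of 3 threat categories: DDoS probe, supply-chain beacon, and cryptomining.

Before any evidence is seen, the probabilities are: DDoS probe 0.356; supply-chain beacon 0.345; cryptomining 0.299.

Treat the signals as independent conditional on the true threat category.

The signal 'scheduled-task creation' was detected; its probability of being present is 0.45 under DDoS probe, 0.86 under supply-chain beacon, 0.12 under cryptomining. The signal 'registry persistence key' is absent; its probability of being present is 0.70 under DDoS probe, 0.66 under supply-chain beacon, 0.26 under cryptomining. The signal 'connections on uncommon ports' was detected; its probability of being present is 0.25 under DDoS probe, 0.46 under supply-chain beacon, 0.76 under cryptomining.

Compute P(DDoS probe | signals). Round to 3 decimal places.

Multiply each prior by the joint likelihood of the signal pattern (using 1 − P(present | H) for each absent signal):
  DDoS probe: 0.356 × 0.45 × (1 − 0.70) × 0.25 = 0.012015
  supply-chain beacon: 0.345 × 0.86 × (1 − 0.66) × 0.46 = 0.046404
  cryptomining: 0.299 × 0.12 × (1 − 0.26) × 0.76 = 0.020179
Normalizing constant Z = 0.012015 + 0.046404 + 0.020179 = 0.078598.
P(DDoS probe | evidence) = 0.012015 / 0.078598 ≈ 0.153.

0.153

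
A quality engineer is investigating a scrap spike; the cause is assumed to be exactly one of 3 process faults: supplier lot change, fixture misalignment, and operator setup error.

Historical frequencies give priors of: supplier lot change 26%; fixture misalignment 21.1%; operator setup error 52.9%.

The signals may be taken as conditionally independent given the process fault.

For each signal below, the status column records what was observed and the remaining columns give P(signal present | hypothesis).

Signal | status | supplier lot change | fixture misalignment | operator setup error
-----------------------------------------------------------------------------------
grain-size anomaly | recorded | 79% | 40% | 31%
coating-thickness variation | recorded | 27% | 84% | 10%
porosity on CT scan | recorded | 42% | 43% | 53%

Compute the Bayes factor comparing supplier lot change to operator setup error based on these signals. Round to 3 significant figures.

5.45

The Bayes factor is the ratio of the joint likelihoods of the signal pattern under the two hypotheses.
  supplier lot change: 0.79 × 0.27 × 0.42 = 0.089586
  operator setup error: 0.31 × 0.10 × 0.53 = 0.01643
Bayes factor = 0.089586 / 0.01643 ≈ 5.45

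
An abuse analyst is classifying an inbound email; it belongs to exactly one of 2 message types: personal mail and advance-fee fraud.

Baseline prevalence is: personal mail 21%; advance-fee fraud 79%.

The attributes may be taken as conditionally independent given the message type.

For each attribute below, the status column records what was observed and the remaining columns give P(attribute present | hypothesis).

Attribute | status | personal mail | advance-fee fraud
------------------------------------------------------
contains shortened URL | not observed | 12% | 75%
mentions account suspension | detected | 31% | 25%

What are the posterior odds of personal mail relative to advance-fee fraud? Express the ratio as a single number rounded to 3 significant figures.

1.16

Unnormalized posterior weight (prior times the attribute likelihoods) for each of the two hypotheses (using 1 − P(present | H) for each absent attribute):
  personal mail: 0.21 × (1 − 0.12) × 0.31 = 0.057288
  advance-fee fraud: 0.79 × (1 − 0.75) × 0.25 = 0.049375
Odds(personal mail : advance-fee fraud) = 0.057288 / 0.049375 ≈ 1.16.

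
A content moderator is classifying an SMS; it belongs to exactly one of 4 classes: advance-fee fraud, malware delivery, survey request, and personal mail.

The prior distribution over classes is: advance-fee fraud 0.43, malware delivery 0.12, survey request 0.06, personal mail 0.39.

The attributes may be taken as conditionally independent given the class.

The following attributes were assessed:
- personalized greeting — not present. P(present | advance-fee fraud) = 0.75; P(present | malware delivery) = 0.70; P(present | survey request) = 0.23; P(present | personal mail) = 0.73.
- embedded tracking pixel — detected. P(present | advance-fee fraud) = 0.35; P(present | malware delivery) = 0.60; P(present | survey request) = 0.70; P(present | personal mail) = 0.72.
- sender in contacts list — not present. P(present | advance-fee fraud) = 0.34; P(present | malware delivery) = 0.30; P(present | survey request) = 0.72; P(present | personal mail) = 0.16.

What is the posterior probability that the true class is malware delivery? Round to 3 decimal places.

0.134

By Bayes' rule with conditional independence, the unnormalized weight for each hypothesis is prior × ∏ likelihoods (using 1 − P(present | H) for each absent attribute):
  advance-fee fraud: 0.43 × (1 − 0.75) × 0.35 × (1 − 0.34) = 0.024832
  malware delivery: 0.12 × (1 − 0.70) × 0.60 × (1 − 0.30) = 0.01512
  survey request: 0.06 × (1 − 0.23) × 0.70 × (1 − 0.72) = 0.0090552
  personal mail: 0.39 × (1 − 0.73) × 0.72 × (1 − 0.16) = 0.063685
Marginal likelihood of the evidence = 0.11269.
P(malware delivery | evidence) = 0.01512 / 0.11269 ≈ 0.134.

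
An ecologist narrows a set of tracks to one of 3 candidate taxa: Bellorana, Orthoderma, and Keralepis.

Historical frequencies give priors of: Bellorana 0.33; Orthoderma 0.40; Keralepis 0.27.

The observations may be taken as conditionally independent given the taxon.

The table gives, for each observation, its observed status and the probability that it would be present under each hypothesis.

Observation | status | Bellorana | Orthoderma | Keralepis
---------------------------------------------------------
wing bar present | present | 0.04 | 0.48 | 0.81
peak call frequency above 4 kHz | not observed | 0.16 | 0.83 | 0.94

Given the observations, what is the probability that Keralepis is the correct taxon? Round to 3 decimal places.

0.231

By Bayes' rule with conditional independence, the unnormalized weight for each hypothesis is prior × ∏ likelihoods (using 1 − P(present | H) for each absent observation):
  Bellorana: 0.33 × 0.04 × (1 − 0.16) = 0.011088
  Orthoderma: 0.40 × 0.48 × (1 − 0.83) = 0.03264
  Keralepis: 0.27 × 0.81 × (1 − 0.94) = 0.013122
The unnormalized weights sum to 0.05685.
P(Keralepis | evidence) = 0.013122 / 0.05685 ≈ 0.231.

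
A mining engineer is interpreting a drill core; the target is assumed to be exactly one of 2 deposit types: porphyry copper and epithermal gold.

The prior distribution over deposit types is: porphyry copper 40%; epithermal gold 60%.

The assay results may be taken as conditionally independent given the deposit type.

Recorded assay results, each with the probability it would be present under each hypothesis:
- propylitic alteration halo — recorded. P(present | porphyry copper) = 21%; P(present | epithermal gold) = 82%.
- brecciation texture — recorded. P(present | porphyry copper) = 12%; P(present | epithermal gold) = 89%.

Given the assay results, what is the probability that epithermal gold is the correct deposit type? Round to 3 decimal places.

0.977

For each hypothesis, the unnormalized posterior weight is prior × product of the assay result likelihoods:
  porphyry copper: 0.40 × 0.21 × 0.12 = 0.01008
  epithermal gold: 0.60 × 0.82 × 0.89 = 0.43788
Normalizing constant Z = 0.01008 + 0.43788 = 0.44796.
P(epithermal gold | evidence) = 0.43788 / 0.44796 ≈ 0.977.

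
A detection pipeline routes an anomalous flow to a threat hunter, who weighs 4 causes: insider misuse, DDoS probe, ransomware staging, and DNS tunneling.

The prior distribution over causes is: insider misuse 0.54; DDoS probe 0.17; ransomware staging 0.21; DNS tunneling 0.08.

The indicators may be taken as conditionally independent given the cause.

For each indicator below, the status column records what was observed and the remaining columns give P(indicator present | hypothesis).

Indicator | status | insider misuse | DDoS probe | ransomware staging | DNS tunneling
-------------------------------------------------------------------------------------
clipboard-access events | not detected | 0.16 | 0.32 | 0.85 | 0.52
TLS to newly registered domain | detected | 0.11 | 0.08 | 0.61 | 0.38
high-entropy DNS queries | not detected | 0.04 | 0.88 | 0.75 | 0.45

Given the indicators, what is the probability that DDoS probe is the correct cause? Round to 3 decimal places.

0.018

By Bayes' rule with conditional independence, the unnormalized weight for each hypothesis is prior × ∏ likelihoods (using 1 − P(present | H) for each absent indicator):
  insider misuse: 0.54 × (1 − 0.16) × 0.11 × (1 − 0.04) = 0.0479
  DDoS probe: 0.17 × (1 − 0.32) × 0.08 × (1 − 0.88) = 0.0011098
  ransomware staging: 0.21 × (1 − 0.85) × 0.61 × (1 − 0.75) = 0.0048037
  DNS tunneling: 0.08 × (1 − 0.52) × 0.38 × (1 − 0.45) = 0.0080256
Normalizing constant Z = 0.0479 + 0.0011098 + 0.0048037 + 0.0080256 = 0.061839.
P(DDoS probe | evidence) = 0.0011098 / 0.061839 ≈ 0.018.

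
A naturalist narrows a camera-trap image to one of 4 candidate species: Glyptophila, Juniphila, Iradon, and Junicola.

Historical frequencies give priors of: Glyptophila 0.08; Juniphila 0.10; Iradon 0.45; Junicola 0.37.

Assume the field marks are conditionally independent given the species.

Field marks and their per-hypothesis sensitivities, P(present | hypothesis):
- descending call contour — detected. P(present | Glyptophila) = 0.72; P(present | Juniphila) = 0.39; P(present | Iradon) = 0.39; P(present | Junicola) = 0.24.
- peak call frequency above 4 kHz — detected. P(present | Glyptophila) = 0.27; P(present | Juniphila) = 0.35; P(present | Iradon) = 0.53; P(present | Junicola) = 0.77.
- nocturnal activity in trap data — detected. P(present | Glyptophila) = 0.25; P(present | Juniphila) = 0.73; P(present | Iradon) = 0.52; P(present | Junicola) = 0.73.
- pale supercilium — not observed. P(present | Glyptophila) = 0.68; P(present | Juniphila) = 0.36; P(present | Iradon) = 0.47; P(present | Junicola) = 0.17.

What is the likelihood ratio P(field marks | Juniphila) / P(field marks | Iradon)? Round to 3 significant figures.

1.12

The Bayes factor is the ratio of the joint likelihoods of the field mark pattern under the two hypotheses (using 1 − P(present | H) for each absent field mark).
  Juniphila: 0.39 × 0.35 × 0.73 × (1 − 0.36) = 0.063773
  Iradon: 0.39 × 0.53 × 0.52 × (1 − 0.47) = 0.056967
Bayes factor = 0.063773 / 0.056967 ≈ 1.12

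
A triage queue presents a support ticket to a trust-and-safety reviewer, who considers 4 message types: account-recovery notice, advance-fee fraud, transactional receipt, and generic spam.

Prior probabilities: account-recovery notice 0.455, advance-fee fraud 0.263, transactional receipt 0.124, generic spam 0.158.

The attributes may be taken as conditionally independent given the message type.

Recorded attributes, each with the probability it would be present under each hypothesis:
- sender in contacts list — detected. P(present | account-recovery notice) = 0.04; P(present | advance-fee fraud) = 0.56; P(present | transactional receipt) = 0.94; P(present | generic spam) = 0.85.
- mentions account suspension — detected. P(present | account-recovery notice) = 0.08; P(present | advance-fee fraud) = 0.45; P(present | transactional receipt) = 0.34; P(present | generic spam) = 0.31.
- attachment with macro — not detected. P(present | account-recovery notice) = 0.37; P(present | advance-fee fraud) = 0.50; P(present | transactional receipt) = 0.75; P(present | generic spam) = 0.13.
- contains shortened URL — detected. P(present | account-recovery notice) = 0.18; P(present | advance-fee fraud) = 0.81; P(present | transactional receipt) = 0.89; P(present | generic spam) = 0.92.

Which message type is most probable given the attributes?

By Bayes' rule with conditional independence, the unnormalized weight for each hypothesis is prior × ∏ likelihoods (using 1 − P(present | H) for each absent attribute):
  account-recovery notice: 0.455 × 0.04 × 0.08 × (1 − 0.37) × 0.18 = 0.00016511
  advance-fee fraud: 0.263 × 0.56 × 0.45 × (1 − 0.50) × 0.81 = 0.026842
  transactional receipt: 0.124 × 0.94 × 0.34 × (1 − 0.75) × 0.89 = 0.0088178
  generic spam: 0.158 × 0.85 × 0.31 × (1 − 0.13) × 0.92 = 0.033323
The unnormalized weights sum to 0.069148.
P(account-recovery notice | evidence) ≈ 0.00016511 / 0.069148 ≈ 0.002
P(advance-fee fraud | evidence) ≈ 0.026842 / 0.069148 ≈ 0.388
P(transactional receipt | evidence) ≈ 0.0088178 / 0.069148 ≈ 0.128
P(generic spam | evidence) ≈ 0.033323 / 0.069148 ≈ 0.482
The largest is 0.482, so generic spam is most probable.

generic spam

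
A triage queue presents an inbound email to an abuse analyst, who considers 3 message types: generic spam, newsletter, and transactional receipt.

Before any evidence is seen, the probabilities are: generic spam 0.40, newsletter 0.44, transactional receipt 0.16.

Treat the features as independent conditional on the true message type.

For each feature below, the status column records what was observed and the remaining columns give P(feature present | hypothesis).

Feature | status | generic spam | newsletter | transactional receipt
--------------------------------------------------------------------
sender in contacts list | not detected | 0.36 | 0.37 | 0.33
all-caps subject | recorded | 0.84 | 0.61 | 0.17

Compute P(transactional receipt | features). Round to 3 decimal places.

By Bayes' rule with conditional independence, the unnormalized weight for each hypothesis is prior × ∏ likelihoods (using 1 − P(present | H) for each absent feature):
  generic spam: 0.40 × (1 − 0.36) × 0.84 = 0.21504
  newsletter: 0.44 × (1 − 0.37) × 0.61 = 0.16909
  transactional receipt: 0.16 × (1 − 0.33) × 0.17 = 0.018224
Marginal likelihood of the evidence = 0.40236.
P(transactional receipt | evidence) = 0.018224 / 0.40236 ≈ 0.045.

0.045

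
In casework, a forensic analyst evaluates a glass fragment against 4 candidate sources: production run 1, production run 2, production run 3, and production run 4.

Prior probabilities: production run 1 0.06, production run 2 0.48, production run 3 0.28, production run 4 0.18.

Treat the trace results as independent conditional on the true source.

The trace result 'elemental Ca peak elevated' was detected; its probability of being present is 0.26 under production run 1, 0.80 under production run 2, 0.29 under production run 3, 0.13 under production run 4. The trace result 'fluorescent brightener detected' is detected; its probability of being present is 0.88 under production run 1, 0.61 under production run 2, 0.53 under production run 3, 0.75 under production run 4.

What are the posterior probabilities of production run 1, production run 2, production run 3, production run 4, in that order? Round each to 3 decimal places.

By Bayes' rule with conditional independence, the unnormalized weight for each hypothesis is prior × ∏ likelihoods:
  production run 1: 0.06 × 0.26 × 0.88 = 0.013728
  production run 2: 0.48 × 0.80 × 0.61 = 0.23424
  production run 3: 0.28 × 0.29 × 0.53 = 0.043036
  production run 4: 0.18 × 0.13 × 0.75 = 0.01755
Normalizing constant Z = 0.013728 + 0.23424 + 0.043036 + 0.01755 = 0.30855.
P(production run 1 | evidence) = 0.013728 / 0.30855 ≈ 0.044
P(production run 2 | evidence) = 0.23424 / 0.30855 ≈ 0.759
P(production run 3 | evidence) = 0.043036 / 0.30855 ≈ 0.139
P(production run 4 | evidence) = 0.01755 / 0.30855 ≈ 0.057

0.044, 0.759, 0.139, 0.057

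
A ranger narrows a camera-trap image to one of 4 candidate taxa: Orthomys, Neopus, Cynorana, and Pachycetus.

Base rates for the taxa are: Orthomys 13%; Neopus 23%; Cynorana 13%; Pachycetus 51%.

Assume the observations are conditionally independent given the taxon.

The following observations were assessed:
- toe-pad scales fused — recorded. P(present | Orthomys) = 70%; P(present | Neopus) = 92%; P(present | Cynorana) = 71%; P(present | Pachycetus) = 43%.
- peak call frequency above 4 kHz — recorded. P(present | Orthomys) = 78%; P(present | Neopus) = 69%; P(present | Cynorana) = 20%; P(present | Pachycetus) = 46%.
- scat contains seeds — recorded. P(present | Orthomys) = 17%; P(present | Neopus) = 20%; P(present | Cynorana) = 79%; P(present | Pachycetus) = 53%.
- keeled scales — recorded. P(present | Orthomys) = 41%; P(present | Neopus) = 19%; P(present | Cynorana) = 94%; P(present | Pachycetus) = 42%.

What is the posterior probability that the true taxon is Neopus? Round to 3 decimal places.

Multiply each prior by the joint likelihood of the evidence pattern:
  Orthomys: 0.13 × 0.70 × 0.78 × 0.17 × 0.41 = 0.0049473
  Neopus: 0.23 × 0.92 × 0.69 × 0.20 × 0.19 = 0.0055482
  Cynorana: 0.13 × 0.71 × 0.20 × 0.79 × 0.94 = 0.013708
  Pachycetus: 0.51 × 0.43 × 0.46 × 0.53 × 0.42 = 0.022455
Normalizing constant Z = 0.0049473 + 0.0055482 + 0.013708 + 0.022455 = 0.046659.
P(Neopus | evidence) = 0.0055482 / 0.046659 ≈ 0.119.

0.119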